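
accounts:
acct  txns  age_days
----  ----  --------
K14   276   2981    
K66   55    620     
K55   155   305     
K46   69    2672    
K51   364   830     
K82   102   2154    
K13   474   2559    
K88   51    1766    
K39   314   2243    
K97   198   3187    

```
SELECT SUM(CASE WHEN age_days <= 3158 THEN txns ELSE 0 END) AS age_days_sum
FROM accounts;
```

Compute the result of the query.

acct=K14: ✓ → 276
acct=K66: ✓ → 55
acct=K55: ✓ → 155
acct=K46: ✓ → 69
acct=K51: ✓ → 364
acct=K82: ✓ → 102
acct=K13: ✓ → 474
acct=K88: ✓ → 51
acct=K39: ✓ → 314
acct=K97: ✗
age_days_sum = 276 + 55 + 155 + 69 + 364 + 102 + 474 + 51 + 314 = 1860

1860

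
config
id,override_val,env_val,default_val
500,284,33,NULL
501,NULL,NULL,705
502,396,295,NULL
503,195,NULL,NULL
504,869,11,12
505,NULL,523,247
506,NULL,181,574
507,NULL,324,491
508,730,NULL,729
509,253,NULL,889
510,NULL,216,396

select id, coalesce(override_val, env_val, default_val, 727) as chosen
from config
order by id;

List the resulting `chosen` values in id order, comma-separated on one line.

284, 705, 396, 195, 869, 523, 181, 324, 730, 253, 216

id=500: override_val=284 → 284
id=501: override_val=NULL, env_val=NULL, default_val=705 → 705
id=502: override_val=396 → 396
id=503: override_val=195 → 195
id=504: override_val=869 → 869
id=505: override_val=NULL, env_val=523 → 523
id=506: override_val=NULL, env_val=181 → 181
id=507: override_val=NULL, env_val=324 → 324
id=508: override_val=730 → 730
id=509: override_val=253 → 253
id=510: override_val=NULL, env_val=216 → 216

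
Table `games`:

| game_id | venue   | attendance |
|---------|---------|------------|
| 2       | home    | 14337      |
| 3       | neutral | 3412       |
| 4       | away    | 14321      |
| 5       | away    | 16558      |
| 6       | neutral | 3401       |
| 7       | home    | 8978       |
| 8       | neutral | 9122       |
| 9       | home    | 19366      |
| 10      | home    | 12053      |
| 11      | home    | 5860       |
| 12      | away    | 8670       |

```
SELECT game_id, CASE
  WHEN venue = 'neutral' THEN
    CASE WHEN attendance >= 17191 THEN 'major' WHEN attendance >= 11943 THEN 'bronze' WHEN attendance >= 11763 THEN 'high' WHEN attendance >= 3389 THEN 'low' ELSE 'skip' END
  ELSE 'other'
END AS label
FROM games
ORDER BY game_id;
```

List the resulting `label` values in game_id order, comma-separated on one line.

other, low, other, other, low, other, low, other, other, other, other

game_id=2: venue='home' → outer ELSE → other
game_id=3: venue='neutral' → inner[attendance >= 3389] → low
game_id=4: venue='away' → outer ELSE → other
game_id=5: venue='away' → outer ELSE → other
game_id=6: venue='neutral' → inner[attendance >= 3389] → low
game_id=7: venue='home' → outer ELSE → other
game_id=8: venue='neutral' → inner[attendance >= 3389] → low
game_id=9: venue='home' → outer ELSE → other
game_id=10: venue='home' → outer ELSE → other
game_id=11: venue='home' → outer ELSE → other
game_id=12: venue='away' → outer ELSE → other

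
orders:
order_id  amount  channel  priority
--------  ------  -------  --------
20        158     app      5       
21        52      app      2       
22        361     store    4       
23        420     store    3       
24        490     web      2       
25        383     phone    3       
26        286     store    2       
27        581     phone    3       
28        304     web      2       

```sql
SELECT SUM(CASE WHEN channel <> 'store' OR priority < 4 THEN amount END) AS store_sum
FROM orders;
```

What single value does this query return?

2674

order_id=20: ✓ → 158
order_id=21: ✓ → 52
order_id=22: ✗
order_id=23: ✓ → 420
order_id=24: ✓ → 490
order_id=25: ✓ → 383
order_id=26: ✓ → 286
order_id=27: ✓ → 581
order_id=28: ✓ → 304
store_sum = 158 + 52 + 420 + 490 + 383 + 286 + 581 + 304 = 2674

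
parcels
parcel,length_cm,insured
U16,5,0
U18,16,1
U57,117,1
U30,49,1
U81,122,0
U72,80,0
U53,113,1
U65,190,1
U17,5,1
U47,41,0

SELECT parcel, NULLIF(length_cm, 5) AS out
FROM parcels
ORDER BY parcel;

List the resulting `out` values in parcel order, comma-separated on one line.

NULL, NULL, 16, 49, 41, 113, 117, 190, 80, 122

parcel=U16: length_cm=5 vs 5: equal → NULL
parcel=U17: length_cm=5 vs 5: equal → NULL
parcel=U18: length_cm=16 vs 5: differ → 16
parcel=U30: length_cm=49 vs 5: differ → 49
parcel=U47: length_cm=41 vs 5: differ → 41
parcel=U53: length_cm=113 vs 5: differ → 113
parcel=U57: length_cm=117 vs 5: differ → 117
parcel=U65: length_cm=190 vs 5: differ → 190
parcel=U72: length_cm=80 vs 5: differ → 80
parcel=U81: length_cm=122 vs 5: differ → 122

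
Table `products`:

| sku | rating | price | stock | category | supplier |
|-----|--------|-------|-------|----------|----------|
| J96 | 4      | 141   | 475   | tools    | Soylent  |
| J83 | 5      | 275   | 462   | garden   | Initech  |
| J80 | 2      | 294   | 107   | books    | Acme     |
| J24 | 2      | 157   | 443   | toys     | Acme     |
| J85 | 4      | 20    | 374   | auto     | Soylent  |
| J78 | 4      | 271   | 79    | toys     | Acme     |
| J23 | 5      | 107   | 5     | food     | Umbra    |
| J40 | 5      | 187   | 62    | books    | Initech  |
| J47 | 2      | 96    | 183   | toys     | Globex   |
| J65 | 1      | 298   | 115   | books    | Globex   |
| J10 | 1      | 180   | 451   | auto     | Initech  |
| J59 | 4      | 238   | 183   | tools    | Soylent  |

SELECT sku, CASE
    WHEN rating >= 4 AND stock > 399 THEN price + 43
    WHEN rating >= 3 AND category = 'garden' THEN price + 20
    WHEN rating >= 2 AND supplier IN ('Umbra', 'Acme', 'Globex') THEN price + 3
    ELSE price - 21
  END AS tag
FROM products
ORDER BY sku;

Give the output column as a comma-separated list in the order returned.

159, 110, 160, 166, 99, 217, 277, 274, 297, 318, -1, 184

sku=J10: ELSE → 159
sku=J23: rating >= 2 AND supplier IN ('Umbra', 'Acme', 'Globex') → 110
sku=J24: rating >= 2 AND supplier IN ('Umbra', 'Acme', 'Globex') → 160
sku=J40: ELSE → 166
sku=J47: rating >= 2 AND supplier IN ('Umbra', 'Acme', 'Globex') → 99
sku=J59: ELSE → 217
sku=J65: ELSE → 277
sku=J78: rating >= 2 AND supplier IN ('Umbra', 'Acme', 'Globex') → 274
sku=J80: rating >= 2 AND supplier IN ('Umbra', 'Acme', 'Globex') → 297
sku=J83: rating >= 4 AND stock > 399 → 318
sku=J85: ELSE → -1
sku=J96: rating >= 4 AND stock > 399 → 184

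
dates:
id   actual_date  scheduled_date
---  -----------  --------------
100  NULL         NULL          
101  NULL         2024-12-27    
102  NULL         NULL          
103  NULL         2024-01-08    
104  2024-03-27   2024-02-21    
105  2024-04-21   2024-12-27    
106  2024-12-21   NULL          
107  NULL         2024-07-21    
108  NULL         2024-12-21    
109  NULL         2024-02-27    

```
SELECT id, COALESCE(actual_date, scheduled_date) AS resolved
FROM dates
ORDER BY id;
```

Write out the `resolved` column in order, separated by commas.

id=100: actual_date=NULL, scheduled_date=NULL (all NULL) → NULL
id=101: actual_date=NULL, scheduled_date=2024-12-27 → 2024-12-27
id=102: actual_date=NULL, scheduled_date=NULL (all NULL) → NULL
id=103: actual_date=NULL, scheduled_date=2024-01-08 → 2024-01-08
id=104: actual_date=2024-03-27 → 2024-03-27
id=105: actual_date=2024-04-21 → 2024-04-21
id=106: actual_date=2024-12-21 → 2024-12-21
id=107: actual_date=NULL, scheduled_date=2024-07-21 → 2024-07-21
id=108: actual_date=NULL, scheduled_date=2024-12-21 → 2024-12-21
id=109: actual_date=NULL, scheduled_date=2024-02-27 → 2024-02-27

NULL, 2024-12-27, NULL, 2024-01-08, 2024-03-27, 2024-04-21, 2024-12-21, 2024-07-21, 2024-12-21, 2024-02-27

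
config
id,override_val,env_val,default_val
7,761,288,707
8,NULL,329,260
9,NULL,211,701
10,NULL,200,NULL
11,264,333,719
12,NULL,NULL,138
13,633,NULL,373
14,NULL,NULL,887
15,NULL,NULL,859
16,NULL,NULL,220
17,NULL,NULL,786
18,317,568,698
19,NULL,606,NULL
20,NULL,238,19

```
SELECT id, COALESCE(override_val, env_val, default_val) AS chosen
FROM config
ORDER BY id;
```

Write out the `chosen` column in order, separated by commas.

id=7: override_val=761 → 761
id=8: override_val=NULL, env_val=329 → 329
id=9: override_val=NULL, env_val=211 → 211
id=10: override_val=NULL, env_val=200 → 200
id=11: override_val=264 → 264
id=12: override_val=NULL, env_val=NULL, default_val=138 → 138
id=13: override_val=633 → 633
id=14: override_val=NULL, env_val=NULL, default_val=887 → 887
id=15: override_val=NULL, env_val=NULL, default_val=859 → 859
id=16: override_val=NULL, env_val=NULL, default_val=220 → 220
id=17: override_val=NULL, env_val=NULL, default_val=786 → 786
id=18: override_val=317 → 317
id=19: override_val=NULL, env_val=606 → 606
id=20: override_val=NULL, env_val=238 → 238

761, 329, 211, 200, 264, 138, 633, 887, 859, 220, 786, 317, 606, 238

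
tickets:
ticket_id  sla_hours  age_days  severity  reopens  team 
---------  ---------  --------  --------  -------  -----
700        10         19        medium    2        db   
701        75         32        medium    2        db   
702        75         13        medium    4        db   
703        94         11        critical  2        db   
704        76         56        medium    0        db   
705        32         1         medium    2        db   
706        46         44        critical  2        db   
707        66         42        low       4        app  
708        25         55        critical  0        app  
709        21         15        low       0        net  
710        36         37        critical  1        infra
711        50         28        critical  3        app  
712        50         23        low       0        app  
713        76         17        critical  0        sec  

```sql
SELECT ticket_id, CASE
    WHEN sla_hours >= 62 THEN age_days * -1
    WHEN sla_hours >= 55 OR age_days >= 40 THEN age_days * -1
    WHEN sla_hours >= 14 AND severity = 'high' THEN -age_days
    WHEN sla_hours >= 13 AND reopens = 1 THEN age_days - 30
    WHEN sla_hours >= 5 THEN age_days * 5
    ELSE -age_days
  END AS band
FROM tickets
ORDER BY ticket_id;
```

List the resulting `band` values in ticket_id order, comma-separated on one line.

95, -32, -13, -11, -56, 5, -44, -42, -55, 75, 7, 140, 115, -17

ticket_id=700: sla_hours >= 5 → 95
ticket_id=701: sla_hours >= 62 → -32
ticket_id=702: sla_hours >= 62 → -13
ticket_id=703: sla_hours >= 62 → -11
ticket_id=704: sla_hours >= 62 → -56
ticket_id=705: sla_hours >= 5 → 5
ticket_id=706: sla_hours >= 55 OR age_days >= 40 → -44
ticket_id=707: sla_hours >= 62 → -42
ticket_id=708: sla_hours >= 55 OR age_days >= 40 → -55
ticket_id=709: sla_hours >= 5 → 75
ticket_id=710: sla_hours >= 13 AND reopens = 1 → 7
ticket_id=711: sla_hours >= 5 → 140
ticket_id=712: sla_hours >= 5 → 115
ticket_id=713: sla_hours >= 62 → -17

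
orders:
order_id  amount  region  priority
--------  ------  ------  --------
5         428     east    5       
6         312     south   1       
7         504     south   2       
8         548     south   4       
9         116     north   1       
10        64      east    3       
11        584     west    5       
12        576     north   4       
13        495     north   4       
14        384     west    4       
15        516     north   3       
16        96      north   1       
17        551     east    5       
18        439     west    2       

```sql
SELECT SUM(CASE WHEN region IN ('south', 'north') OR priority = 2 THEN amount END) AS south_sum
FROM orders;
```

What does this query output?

order_id=5: ✗
order_id=6: ✓ → 312
order_id=7: ✓ → 504
order_id=8: ✓ → 548
order_id=9: ✓ → 116
order_id=10: ✗
order_id=11: ✗
order_id=12: ✓ → 576
order_id=13: ✓ → 495
order_id=14: ✗
order_id=15: ✓ → 516
order_id=16: ✓ → 96
order_id=17: ✗
order_id=18: ✓ → 439
south_sum = 312 + 504 + 548 + 116 + 576 + 495 + 516 + 96 + 439 = 3602

3602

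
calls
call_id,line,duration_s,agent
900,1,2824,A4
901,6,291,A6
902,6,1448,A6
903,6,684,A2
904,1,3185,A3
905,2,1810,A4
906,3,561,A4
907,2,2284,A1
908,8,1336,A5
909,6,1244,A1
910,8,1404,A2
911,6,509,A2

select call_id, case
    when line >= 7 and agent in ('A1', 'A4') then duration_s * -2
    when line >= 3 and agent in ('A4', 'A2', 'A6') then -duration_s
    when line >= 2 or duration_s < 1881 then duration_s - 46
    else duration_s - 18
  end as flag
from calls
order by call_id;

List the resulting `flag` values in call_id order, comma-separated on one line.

call_id=900: ELSE → 2806
call_id=901: line >= 3 and agent in ('A4', 'A2', 'A6') → -291
call_id=902: line >= 3 and agent in ('A4', 'A2', 'A6') → -1448
call_id=903: line >= 3 and agent in ('A4', 'A2', 'A6') → -684
call_id=904: ELSE → 3167
call_id=905: line >= 2 or duration_s < 1881 → 1764
call_id=906: line >= 3 and agent in ('A4', 'A2', 'A6') → -561
call_id=907: line >= 2 or duration_s < 1881 → 2238
call_id=908: line >= 2 or duration_s < 1881 → 1290
call_id=909: line >= 2 or duration_s < 1881 → 1198
call_id=910: line >= 3 and agent in ('A4', 'A2', 'A6') → -1404
call_id=911: line >= 3 and agent in ('A4', 'A2', 'A6') → -509

2806, -291, -1448, -684, 3167, 1764, -561, 2238, 1290, 1198, -1404, -509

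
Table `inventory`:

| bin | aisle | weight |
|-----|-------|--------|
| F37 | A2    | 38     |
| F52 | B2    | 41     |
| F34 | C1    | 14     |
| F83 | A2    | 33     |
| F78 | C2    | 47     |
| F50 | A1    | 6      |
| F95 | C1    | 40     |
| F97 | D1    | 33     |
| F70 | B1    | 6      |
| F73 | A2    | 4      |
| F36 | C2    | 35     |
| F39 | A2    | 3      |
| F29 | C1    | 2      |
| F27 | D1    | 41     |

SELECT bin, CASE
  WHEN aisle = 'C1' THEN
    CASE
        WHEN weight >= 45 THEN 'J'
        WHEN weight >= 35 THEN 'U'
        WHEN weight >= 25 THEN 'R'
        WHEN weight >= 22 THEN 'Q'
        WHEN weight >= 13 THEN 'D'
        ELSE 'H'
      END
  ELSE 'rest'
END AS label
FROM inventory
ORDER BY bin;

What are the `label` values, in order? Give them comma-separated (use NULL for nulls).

bin=F27: aisle='D1' → outer ELSE → rest
bin=F29: aisle='C1' → inner[ELSE] → H
bin=F34: aisle='C1' → inner[weight >= 13] → D
bin=F36: aisle='C2' → outer ELSE → rest
bin=F37: aisle='A2' → outer ELSE → rest
bin=F39: aisle='A2' → outer ELSE → rest
bin=F50: aisle='A1' → outer ELSE → rest
bin=F52: aisle='B2' → outer ELSE → rest
bin=F70: aisle='B1' → outer ELSE → rest
bin=F73: aisle='A2' → outer ELSE → rest
bin=F78: aisle='C2' → outer ELSE → rest
bin=F83: aisle='A2' → outer ELSE → rest
bin=F95: aisle='C1' → inner[weight >= 35] → U
bin=F97: aisle='D1' → outer ELSE → rest

rest, H, D, rest, rest, rest, rest, rest, rest, rest, rest, rest, U, rest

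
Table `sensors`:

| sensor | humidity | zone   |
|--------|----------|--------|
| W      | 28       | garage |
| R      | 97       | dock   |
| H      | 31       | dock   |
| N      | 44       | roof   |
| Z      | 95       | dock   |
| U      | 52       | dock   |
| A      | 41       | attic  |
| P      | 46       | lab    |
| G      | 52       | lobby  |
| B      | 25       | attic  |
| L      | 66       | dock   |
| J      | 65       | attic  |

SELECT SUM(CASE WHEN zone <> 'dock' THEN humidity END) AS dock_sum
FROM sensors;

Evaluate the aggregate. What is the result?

301

sensor=W: ✓ → 28
sensor=R: ✗
sensor=H: ✗
sensor=N: ✓ → 44
sensor=Z: ✗
sensor=U: ✗
sensor=A: ✓ → 41
sensor=P: ✓ → 46
sensor=G: ✓ → 52
sensor=B: ✓ → 25
sensor=L: ✗
sensor=J: ✓ → 65
dock_sum = 28 + 44 + 41 + 46 + 52 + 25 + 65 = 301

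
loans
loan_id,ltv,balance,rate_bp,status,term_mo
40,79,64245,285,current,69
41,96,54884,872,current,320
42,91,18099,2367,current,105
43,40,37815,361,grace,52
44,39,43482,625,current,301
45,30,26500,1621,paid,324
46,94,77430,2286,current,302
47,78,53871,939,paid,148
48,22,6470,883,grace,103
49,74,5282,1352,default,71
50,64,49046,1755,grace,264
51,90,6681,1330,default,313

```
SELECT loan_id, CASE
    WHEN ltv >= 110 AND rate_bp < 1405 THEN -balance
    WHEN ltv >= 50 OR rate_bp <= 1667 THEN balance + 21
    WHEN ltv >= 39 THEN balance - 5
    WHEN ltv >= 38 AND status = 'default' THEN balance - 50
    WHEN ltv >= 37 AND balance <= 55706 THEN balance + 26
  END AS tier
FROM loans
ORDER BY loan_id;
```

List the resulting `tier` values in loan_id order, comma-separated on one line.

64266, 54905, 18120, 37836, 43503, 26521, 77451, 53892, 6491, 5303, 49067, 6702

loan_id=40: ltv >= 50 OR rate_bp <= 1667 → 64266
loan_id=41: ltv >= 50 OR rate_bp <= 1667 → 54905
loan_id=42: ltv >= 50 OR rate_bp <= 1667 → 18120
loan_id=43: ltv >= 50 OR rate_bp <= 1667 → 37836
loan_id=44: ltv >= 50 OR rate_bp <= 1667 → 43503
loan_id=45: ltv >= 50 OR rate_bp <= 1667 → 26521
loan_id=46: ltv >= 50 OR rate_bp <= 1667 → 77451
loan_id=47: ltv >= 50 OR rate_bp <= 1667 → 53892
loan_id=48: ltv >= 50 OR rate_bp <= 1667 → 6491
loan_id=49: ltv >= 50 OR rate_bp <= 1667 → 5303
loan_id=50: ltv >= 50 OR rate_bp <= 1667 → 49067
loan_id=51: ltv >= 50 OR rate_bp <= 1667 → 6702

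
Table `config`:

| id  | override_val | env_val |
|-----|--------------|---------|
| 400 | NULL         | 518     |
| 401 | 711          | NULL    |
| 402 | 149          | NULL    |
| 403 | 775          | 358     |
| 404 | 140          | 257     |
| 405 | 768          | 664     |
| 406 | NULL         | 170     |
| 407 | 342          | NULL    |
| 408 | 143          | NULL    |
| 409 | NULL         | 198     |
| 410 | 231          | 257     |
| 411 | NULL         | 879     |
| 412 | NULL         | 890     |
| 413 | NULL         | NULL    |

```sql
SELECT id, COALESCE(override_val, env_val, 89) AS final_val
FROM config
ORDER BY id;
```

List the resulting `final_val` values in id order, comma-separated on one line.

id=400: override_val=NULL, env_val=518 → 518
id=401: override_val=711 → 711
id=402: override_val=149 → 149
id=403: override_val=775 → 775
id=404: override_val=140 → 140
id=405: override_val=768 → 768
id=406: override_val=NULL, env_val=170 → 170
id=407: override_val=342 → 342
id=408: override_val=143 → 143
id=409: override_val=NULL, env_val=198 → 198
id=410: override_val=231 → 231
id=411: override_val=NULL, env_val=879 → 879
id=412: override_val=NULL, env_val=890 → 890
id=413: override_val=NULL, env_val=NULL, → literal 89 → 89

518, 711, 149, 775, 140, 768, 170, 342, 143, 198, 231, 879, 890, 89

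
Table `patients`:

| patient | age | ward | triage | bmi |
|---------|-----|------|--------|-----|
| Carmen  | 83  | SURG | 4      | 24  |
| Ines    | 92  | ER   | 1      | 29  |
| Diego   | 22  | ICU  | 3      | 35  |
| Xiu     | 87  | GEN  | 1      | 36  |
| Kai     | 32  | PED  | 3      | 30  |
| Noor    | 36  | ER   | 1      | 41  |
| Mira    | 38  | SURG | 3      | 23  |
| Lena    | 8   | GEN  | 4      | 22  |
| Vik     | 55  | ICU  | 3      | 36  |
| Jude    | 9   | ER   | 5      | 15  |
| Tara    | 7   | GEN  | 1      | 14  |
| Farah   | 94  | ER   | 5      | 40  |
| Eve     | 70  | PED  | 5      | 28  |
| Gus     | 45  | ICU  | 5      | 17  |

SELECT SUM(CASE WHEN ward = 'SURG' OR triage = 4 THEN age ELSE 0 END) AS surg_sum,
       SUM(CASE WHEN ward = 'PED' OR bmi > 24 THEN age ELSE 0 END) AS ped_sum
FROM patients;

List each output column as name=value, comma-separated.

surg_sum=129, ped_sum=488

[surg_sum: ward = 'SURG' OR triage = 4]
patient=Carmen: ✓ → 83
patient=Ines: ✗
patient=Diego: ✗
patient=Xiu: ✗
patient=Kai: ✗
patient=Noor: ✗
patient=Mira: ✓ → 38
patient=Lena: ✓ → 8
patient=Vik: ✗
patient=Jude: ✗
patient=Tara: ✗
patient=Farah: ✗
patient=Eve: ✗
patient=Gus: ✗
surg_sum = 83 + 38 + 8 = 129
—
[ped_sum: ward = 'PED' OR bmi > 24]
patient=Carmen: ✗
patient=Ines: ✓ → 92
patient=Diego: ✓ → 22
patient=Xiu: ✓ → 87
patient=Kai: ✓ → 32
patient=Noor: ✓ → 36
patient=Mira: ✗
patient=Lena: ✗
patient=Vik: ✓ → 55
patient=Jude: ✗
patient=Tara: ✗
patient=Farah: ✓ → 94
patient=Eve: ✓ → 70
patient=Gus: ✗
ped_sum = 92 + 22 + 87 + 32 + 36 + 55 + 94 + 70 = 488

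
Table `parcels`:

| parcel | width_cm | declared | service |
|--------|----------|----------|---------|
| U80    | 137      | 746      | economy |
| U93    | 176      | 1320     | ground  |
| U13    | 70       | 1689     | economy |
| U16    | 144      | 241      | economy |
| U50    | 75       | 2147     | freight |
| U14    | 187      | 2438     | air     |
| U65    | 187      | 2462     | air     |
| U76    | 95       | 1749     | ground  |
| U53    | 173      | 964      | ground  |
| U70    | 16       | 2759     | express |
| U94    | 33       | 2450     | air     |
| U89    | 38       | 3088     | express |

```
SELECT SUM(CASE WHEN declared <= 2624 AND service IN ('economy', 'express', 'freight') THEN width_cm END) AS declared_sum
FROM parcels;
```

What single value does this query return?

parcel=U80: ✓ → 137
parcel=U93: ✗
parcel=U13: ✓ → 70
parcel=U16: ✓ → 144
parcel=U50: ✓ → 75
parcel=U14: ✗
parcel=U65: ✗
parcel=U76: ✗
parcel=U53: ✗
parcel=U70: ✗
parcel=U94: ✗
parcel=U89: ✗
declared_sum = 137 + 70 + 144 + 75 = 426

426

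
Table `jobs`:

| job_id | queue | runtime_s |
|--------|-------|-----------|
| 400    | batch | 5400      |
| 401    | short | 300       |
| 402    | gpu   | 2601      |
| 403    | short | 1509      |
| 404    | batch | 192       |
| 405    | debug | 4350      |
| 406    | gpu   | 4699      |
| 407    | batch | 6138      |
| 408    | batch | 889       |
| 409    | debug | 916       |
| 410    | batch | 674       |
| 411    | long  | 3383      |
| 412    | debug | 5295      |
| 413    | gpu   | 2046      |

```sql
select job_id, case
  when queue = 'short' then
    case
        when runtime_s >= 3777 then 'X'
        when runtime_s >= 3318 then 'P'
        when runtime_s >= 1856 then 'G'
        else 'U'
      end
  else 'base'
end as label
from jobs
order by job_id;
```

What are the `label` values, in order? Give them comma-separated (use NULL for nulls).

job_id=400: queue='batch' → outer ELSE → base
job_id=401: queue='short' → inner[ELSE] → U
job_id=402: queue='gpu' → outer ELSE → base
job_id=403: queue='short' → inner[ELSE] → U
job_id=404: queue='batch' → outer ELSE → base
job_id=405: queue='debug' → outer ELSE → base
job_id=406: queue='gpu' → outer ELSE → base
job_id=407: queue='batch' → outer ELSE → base
job_id=408: queue='batch' → outer ELSE → base
job_id=409: queue='debug' → outer ELSE → base
job_id=410: queue='batch' → outer ELSE → base
job_id=411: queue='long' → outer ELSE → base
job_id=412: queue='debug' → outer ELSE → base
job_id=413: queue='gpu' → outer ELSE → base

base, U, base, U, base, base, base, base, base, base, base, base, base, base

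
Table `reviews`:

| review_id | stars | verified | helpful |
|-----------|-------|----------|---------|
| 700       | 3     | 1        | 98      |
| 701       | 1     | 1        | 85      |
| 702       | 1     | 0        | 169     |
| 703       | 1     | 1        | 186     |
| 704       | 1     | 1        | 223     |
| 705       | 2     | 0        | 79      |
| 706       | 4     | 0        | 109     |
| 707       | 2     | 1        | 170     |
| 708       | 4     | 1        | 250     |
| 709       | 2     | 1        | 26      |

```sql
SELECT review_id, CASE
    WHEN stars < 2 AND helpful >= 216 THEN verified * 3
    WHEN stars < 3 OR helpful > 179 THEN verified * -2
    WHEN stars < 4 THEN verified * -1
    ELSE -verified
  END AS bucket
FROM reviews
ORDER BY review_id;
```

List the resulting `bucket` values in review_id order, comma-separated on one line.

-1, -2, 0, -2, 3, 0, 0, -2, -2, -2

review_id=700: stars < 4 → -1
review_id=701: stars < 3 OR helpful > 179 → -2
review_id=702: stars < 3 OR helpful > 179 → 0
review_id=703: stars < 3 OR helpful > 179 → -2
review_id=704: stars < 2 AND helpful >= 216 → 3
review_id=705: stars < 3 OR helpful > 179 → 0
review_id=706: ELSE → 0
review_id=707: stars < 3 OR helpful > 179 → -2
review_id=708: stars < 3 OR helpful > 179 → -2
review_id=709: stars < 3 OR helpful > 179 → -2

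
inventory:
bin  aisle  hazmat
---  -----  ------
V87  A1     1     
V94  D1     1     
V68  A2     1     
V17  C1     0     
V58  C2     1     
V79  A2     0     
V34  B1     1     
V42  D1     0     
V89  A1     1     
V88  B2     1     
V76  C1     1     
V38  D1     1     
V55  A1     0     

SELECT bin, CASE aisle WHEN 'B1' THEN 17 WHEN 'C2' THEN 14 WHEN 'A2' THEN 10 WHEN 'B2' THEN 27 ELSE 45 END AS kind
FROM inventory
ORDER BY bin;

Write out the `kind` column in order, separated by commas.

45, 17, 45, 45, 45, 14, 10, 45, 10, 45, 27, 45, 45

bin=V17: ELSE → 45
bin=V34: aisle='B1' → 17
bin=V38: ELSE → 45
bin=V42: ELSE → 45
bin=V55: ELSE → 45
bin=V58: aisle='C2' → 14
bin=V68: aisle='A2' → 10
bin=V76: ELSE → 45
bin=V79: aisle='A2' → 10
bin=V87: ELSE → 45
bin=V88: aisle='B2' → 27
bin=V89: ELSE → 45
bin=V94: ELSE → 45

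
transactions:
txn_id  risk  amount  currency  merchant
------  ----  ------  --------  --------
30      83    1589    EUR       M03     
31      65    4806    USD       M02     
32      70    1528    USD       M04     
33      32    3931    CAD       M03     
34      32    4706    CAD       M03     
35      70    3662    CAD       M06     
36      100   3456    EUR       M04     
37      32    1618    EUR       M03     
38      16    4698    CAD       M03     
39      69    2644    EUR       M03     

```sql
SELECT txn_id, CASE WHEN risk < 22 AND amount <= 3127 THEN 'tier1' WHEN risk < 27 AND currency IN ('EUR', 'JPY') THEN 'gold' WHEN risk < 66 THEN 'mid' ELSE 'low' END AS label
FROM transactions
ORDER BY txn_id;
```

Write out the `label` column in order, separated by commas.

txn_id=30: ELSE → low
txn_id=31: risk < 66 → mid
txn_id=32: ELSE → low
txn_id=33: risk < 66 → mid
txn_id=34: risk < 66 → mid
txn_id=35: ELSE → low
txn_id=36: ELSE → low
txn_id=37: risk < 66 → mid
txn_id=38: risk < 66 → mid
txn_id=39: ELSE → low

low, mid, low, mid, mid, low, low, mid, mid, low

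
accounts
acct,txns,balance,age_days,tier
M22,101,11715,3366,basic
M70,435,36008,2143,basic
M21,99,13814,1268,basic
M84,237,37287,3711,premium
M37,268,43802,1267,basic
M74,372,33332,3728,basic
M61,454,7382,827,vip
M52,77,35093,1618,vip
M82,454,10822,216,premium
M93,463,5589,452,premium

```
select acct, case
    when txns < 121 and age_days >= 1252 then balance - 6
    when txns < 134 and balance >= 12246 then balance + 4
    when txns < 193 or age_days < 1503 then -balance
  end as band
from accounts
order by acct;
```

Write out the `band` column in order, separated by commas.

acct=M21: txns < 121 and age_days >= 1252 → 13808
acct=M22: txns < 121 and age_days >= 1252 → 11709
acct=M37: txns < 193 or age_days < 1503 → -43802
acct=M52: txns < 121 and age_days >= 1252 → 35087
acct=M61: txns < 193 or age_days < 1503 → -7382
acct=M70: (no match → NULL) → NULL
acct=M74: (no match → NULL) → NULL
acct=M82: txns < 193 or age_days < 1503 → -10822
acct=M84: (no match → NULL) → NULL
acct=M93: txns < 193 or age_days < 1503 → -5589

13808, 11709, -43802, 35087, -7382, NULL, NULL, -10822, NULL, -5589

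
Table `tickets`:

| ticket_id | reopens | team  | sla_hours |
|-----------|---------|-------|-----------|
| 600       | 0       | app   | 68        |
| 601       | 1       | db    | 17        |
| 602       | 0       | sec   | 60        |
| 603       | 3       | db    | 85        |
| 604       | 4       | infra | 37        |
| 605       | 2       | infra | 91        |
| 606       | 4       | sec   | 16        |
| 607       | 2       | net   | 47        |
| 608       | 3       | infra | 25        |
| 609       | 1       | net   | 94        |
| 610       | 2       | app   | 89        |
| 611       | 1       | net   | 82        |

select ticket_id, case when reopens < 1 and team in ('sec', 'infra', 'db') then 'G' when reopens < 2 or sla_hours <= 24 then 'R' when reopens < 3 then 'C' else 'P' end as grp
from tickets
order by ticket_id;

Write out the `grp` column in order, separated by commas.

R, R, G, P, P, C, R, C, P, R, C, R

ticket_id=600: reopens < 2 or sla_hours <= 24 → R
ticket_id=601: reopens < 2 or sla_hours <= 24 → R
ticket_id=602: reopens < 1 and team in ('sec', 'infra', 'db') → G
ticket_id=603: ELSE → P
ticket_id=604: ELSE → P
ticket_id=605: reopens < 3 → C
ticket_id=606: reopens < 2 or sla_hours <= 24 → R
ticket_id=607: reopens < 3 → C
ticket_id=608: ELSE → P
ticket_id=609: reopens < 2 or sla_hours <= 24 → R
ticket_id=610: reopens < 3 → C
ticket_id=611: reopens < 2 or sla_hours <= 24 → R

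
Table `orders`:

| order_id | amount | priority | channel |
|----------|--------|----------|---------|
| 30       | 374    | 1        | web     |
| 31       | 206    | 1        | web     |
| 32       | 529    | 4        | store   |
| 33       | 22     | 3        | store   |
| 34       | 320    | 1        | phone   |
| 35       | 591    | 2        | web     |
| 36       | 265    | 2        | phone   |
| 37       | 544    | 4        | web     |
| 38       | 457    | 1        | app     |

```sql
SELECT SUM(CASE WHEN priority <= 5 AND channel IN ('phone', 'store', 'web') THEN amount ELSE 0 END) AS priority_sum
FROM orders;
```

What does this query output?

2851

order_id=30: ✓ → 374
order_id=31: ✓ → 206
order_id=32: ✓ → 529
order_id=33: ✓ → 22
order_id=34: ✓ → 320
order_id=35: ✓ → 591
order_id=36: ✓ → 265
order_id=37: ✓ → 544
order_id=38: ✗
priority_sum = 374 + 206 + 529 + 22 + 320 + 591 + 265 + 544 = 2851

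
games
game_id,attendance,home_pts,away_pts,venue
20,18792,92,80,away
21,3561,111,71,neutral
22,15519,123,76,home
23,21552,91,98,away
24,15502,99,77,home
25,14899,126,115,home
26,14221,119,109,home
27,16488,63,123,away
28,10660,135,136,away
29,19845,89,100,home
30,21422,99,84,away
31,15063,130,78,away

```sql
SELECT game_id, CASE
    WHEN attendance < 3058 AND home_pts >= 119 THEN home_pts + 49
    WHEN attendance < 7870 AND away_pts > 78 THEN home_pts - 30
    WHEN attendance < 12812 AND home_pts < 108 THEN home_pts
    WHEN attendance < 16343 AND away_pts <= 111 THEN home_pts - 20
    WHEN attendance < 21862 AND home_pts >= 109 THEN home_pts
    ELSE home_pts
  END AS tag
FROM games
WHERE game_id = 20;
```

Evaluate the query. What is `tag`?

92

game_id = 20: attendance=18792, home_pts=92, away_pts=80, venue=away.
attendance < 3058 AND home_pts >= 119 → false
attendance < 7870 AND away_pts > 78 → false
attendance < 12812 AND home_pts < 108 → false
attendance < 16343 AND away_pts <= 111 → false
attendance < 21862 AND home_pts >= 109 → false
No prior WHEN matched → ELSE → 92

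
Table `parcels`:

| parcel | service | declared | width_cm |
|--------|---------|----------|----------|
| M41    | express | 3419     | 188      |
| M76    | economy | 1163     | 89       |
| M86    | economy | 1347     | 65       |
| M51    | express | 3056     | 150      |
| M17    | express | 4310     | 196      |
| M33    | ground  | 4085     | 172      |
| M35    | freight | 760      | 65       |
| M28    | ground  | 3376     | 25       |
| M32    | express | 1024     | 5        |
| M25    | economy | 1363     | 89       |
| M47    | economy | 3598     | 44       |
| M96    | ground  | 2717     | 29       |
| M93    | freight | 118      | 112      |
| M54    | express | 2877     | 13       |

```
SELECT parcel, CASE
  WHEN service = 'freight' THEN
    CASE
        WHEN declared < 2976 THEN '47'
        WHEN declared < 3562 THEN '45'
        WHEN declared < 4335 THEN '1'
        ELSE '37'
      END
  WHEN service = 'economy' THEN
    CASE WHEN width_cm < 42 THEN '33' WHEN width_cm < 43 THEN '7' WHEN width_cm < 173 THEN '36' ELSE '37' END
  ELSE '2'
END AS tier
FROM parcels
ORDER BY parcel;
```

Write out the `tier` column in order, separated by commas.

parcel=M17: service='express' → outer ELSE → 2
parcel=M25: service='economy' → inner[width_cm < 173] → 36
parcel=M28: service='ground' → outer ELSE → 2
parcel=M32: service='express' → outer ELSE → 2
parcel=M33: service='ground' → outer ELSE → 2
parcel=M35: service='freight' → inner[declared < 2976] → 47
parcel=M41: service='express' → outer ELSE → 2
parcel=M47: service='economy' → inner[width_cm < 173] → 36
parcel=M51: service='express' → outer ELSE → 2
parcel=M54: service='express' → outer ELSE → 2
parcel=M76: service='economy' → inner[width_cm < 173] → 36
parcel=M86: service='economy' → inner[width_cm < 173] → 36
parcel=M93: service='freight' → inner[declared < 2976] → 47
parcel=M96: service='ground' → outer ELSE → 2

2, 36, 2, 2, 2, 47, 2, 36, 2, 2, 36, 36, 47, 2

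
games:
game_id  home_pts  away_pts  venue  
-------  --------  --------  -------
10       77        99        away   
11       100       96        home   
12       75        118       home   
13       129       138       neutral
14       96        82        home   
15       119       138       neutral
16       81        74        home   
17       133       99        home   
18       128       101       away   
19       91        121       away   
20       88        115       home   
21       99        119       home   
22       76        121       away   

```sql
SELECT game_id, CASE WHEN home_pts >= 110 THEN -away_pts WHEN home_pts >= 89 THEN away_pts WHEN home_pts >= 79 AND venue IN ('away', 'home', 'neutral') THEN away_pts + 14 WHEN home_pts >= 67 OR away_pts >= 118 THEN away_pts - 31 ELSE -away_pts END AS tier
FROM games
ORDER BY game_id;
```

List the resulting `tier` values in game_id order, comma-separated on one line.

68, 96, 87, -138, 82, -138, 88, -99, -101, 121, 129, 119, 90

game_id=10: home_pts >= 67 OR away_pts >= 118 → 68
game_id=11: home_pts >= 89 → 96
game_id=12: home_pts >= 67 OR away_pts >= 118 → 87
game_id=13: home_pts >= 110 → -138
game_id=14: home_pts >= 89 → 82
game_id=15: home_pts >= 110 → -138
game_id=16: home_pts >= 79 AND venue IN ('away', 'home', 'neutral') → 88
game_id=17: home_pts >= 110 → -99
game_id=18: home_pts >= 110 → -101
game_id=19: home_pts >= 89 → 121
game_id=20: home_pts >= 79 AND venue IN ('away', 'home', 'neutral') → 129
game_id=21: home_pts >= 89 → 119
game_id=22: home_pts >= 67 OR away_pts >= 118 → 90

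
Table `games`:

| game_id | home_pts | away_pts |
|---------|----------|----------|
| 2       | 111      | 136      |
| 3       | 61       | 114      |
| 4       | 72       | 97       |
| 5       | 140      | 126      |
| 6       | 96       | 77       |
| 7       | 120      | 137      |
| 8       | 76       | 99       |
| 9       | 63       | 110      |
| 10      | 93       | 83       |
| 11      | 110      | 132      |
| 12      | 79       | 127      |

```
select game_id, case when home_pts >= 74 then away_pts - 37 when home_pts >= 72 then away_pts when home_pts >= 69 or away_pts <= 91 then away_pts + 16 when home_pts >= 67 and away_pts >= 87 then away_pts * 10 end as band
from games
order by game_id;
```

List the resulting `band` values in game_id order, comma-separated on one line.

99, NULL, 97, 89, 40, 100, 62, NULL, 46, 95, 90

game_id=2: home_pts >= 74 → 99
game_id=3: (no match → NULL) → NULL
game_id=4: home_pts >= 72 → 97
game_id=5: home_pts >= 74 → 89
game_id=6: home_pts >= 74 → 40
game_id=7: home_pts >= 74 → 100
game_id=8: home_pts >= 74 → 62
game_id=9: (no match → NULL) → NULL
game_id=10: home_pts >= 74 → 46
game_id=11: home_pts >= 74 → 95
game_id=12: home_pts >= 74 → 90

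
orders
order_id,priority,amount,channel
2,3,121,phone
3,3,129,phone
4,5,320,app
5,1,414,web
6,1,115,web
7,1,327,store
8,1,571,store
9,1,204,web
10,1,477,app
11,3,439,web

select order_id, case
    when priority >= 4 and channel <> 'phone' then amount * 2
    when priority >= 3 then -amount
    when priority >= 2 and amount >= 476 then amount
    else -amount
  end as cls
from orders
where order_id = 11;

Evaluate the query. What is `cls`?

order_id = 11: priority=3, amount=439, channel=web.
priority >= 4 and channel <> 'phone' → false
priority >= 3 → true → -439

-439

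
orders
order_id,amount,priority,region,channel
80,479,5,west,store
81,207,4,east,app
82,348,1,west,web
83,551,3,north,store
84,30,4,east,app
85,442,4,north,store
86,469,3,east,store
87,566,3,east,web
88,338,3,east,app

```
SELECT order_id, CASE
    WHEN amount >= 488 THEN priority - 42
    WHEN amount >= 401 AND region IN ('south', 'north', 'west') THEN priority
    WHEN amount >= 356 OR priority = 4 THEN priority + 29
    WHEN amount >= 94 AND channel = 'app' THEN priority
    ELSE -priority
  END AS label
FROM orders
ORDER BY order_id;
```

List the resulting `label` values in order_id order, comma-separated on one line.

order_id=80: amount >= 401 AND region IN ('south', 'north', 'west') → 5
order_id=81: amount >= 356 OR priority = 4 → 33
order_id=82: ELSE → -1
order_id=83: amount >= 488 → -39
order_id=84: amount >= 356 OR priority = 4 → 33
order_id=85: amount >= 401 AND region IN ('south', 'north', 'west') → 4
order_id=86: amount >= 356 OR priority = 4 → 32
order_id=87: amount >= 488 → -39
order_id=88: amount >= 94 AND channel = 'app' → 3

5, 33, -1, -39, 33, 4, 32, -39, 3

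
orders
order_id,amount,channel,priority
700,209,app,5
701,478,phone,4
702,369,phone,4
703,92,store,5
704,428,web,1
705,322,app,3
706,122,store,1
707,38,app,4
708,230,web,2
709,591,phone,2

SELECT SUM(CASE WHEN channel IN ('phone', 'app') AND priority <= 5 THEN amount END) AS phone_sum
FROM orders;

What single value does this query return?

order_id=700: ✓ → 209
order_id=701: ✓ → 478
order_id=702: ✓ → 369
order_id=703: ✗
order_id=704: ✗
order_id=705: ✓ → 322
order_id=706: ✗
order_id=707: ✓ → 38
order_id=708: ✗
order_id=709: ✓ → 591
phone_sum = 209 + 478 + 369 + 322 + 38 + 591 = 2007

2007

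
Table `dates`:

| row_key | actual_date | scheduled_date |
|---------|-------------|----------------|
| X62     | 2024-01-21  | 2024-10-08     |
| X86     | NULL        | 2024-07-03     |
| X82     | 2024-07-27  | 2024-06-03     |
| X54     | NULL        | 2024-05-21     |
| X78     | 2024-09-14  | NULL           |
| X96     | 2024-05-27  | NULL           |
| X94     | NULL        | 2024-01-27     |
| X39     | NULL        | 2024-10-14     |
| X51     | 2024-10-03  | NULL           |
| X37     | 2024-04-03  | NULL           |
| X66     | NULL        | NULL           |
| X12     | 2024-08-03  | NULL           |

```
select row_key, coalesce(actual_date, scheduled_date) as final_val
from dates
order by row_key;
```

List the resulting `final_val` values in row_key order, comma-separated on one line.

2024-08-03, 2024-04-03, 2024-10-14, 2024-10-03, 2024-05-21, 2024-01-21, NULL, 2024-09-14, 2024-07-27, 2024-07-03, 2024-01-27, 2024-05-27

row_key=X12: actual_date=2024-08-03 → 2024-08-03
row_key=X37: actual_date=2024-04-03 → 2024-04-03
row_key=X39: actual_date=NULL, scheduled_date=2024-10-14 → 2024-10-14
row_key=X51: actual_date=2024-10-03 → 2024-10-03
row_key=X54: actual_date=NULL, scheduled_date=2024-05-21 → 2024-05-21
row_key=X62: actual_date=2024-01-21 → 2024-01-21
row_key=X66: actual_date=NULL, scheduled_date=NULL (all NULL) → NULL
row_key=X78: actual_date=2024-09-14 → 2024-09-14
row_key=X82: actual_date=2024-07-27 → 2024-07-27
row_key=X86: actual_date=NULL, scheduled_date=2024-07-03 → 2024-07-03
row_key=X94: actual_date=NULL, scheduled_date=2024-01-27 → 2024-01-27
row_key=X96: actual_date=2024-05-27 → 2024-05-27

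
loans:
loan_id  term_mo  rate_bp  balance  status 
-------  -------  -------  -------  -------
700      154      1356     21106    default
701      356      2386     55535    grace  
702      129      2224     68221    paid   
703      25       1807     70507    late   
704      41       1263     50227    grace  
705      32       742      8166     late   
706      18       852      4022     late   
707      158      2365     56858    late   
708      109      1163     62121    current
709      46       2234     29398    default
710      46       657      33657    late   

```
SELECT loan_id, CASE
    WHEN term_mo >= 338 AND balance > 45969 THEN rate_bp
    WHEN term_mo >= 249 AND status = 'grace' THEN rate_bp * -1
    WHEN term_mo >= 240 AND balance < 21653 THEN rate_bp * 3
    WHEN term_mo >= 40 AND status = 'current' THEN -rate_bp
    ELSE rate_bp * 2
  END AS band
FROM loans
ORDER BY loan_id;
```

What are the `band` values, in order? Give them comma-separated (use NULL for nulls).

2712, 2386, 4448, 3614, 2526, 1484, 1704, 4730, -1163, 4468, 1314

loan_id=700: ELSE → 2712
loan_id=701: term_mo >= 338 AND balance > 45969 → 2386
loan_id=702: ELSE → 4448
loan_id=703: ELSE → 3614
loan_id=704: ELSE → 2526
loan_id=705: ELSE → 1484
loan_id=706: ELSE → 1704
loan_id=707: ELSE → 4730
loan_id=708: term_mo >= 40 AND status = 'current' → -1163
loan_id=709: ELSE → 4468
loan_id=710: ELSE → 1314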